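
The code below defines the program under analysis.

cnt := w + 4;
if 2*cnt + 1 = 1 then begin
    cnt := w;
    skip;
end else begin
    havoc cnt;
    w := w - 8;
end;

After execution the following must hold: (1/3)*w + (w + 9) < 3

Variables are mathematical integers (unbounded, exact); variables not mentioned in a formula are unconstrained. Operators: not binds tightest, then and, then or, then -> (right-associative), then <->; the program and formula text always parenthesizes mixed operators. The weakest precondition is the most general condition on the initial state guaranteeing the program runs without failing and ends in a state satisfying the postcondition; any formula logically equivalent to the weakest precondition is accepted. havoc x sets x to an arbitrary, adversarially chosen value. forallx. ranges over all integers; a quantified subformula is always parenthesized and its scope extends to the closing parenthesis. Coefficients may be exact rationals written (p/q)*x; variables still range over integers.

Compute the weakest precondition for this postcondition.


Working backward. After the program, the postcondition (1/3)*w + (w + 9) < 3 must hold; in canonical form it is (4/3)*w < -6.
Then branch requires (4/3)*w < -6; else branch requires (4/3)*w < 14/3.
Before the if: (2*cnt = 0 -> (4/3)*w < -6) and ((not (2*cnt = 0)) -> (4/3)*w < 14/3)
Before cnt := w + 4: (2*w = -8 -> (4/3)*w < -6) and ((not (2*w = -8)) -> (4/3)*w < 14/3)
Answer: WP = (2*w = -8 -> (4/3)*w < -6) and ((not (2*w = -8)) -> (4/3)*w < 14/3)


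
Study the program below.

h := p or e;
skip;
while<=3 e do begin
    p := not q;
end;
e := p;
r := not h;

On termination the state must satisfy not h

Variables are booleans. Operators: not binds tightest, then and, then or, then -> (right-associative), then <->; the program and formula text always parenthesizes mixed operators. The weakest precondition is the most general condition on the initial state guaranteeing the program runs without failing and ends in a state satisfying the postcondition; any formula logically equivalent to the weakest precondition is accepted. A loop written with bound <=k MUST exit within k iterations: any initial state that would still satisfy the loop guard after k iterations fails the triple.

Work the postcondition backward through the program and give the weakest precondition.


Working backward. After the program, not h must hold.
Before r := not h: not h
Before e := p: not h
Before the loop (bound <=3), unroll the exhaustion recursion (WP_0 = exit-now case; WP_j = one more guarded iteration, up to j = 3):
  WP_0: (not e) and (not h)
  WP_1: (e -> ((not e) and (not h))) and ((not e) -> (not h))
  WP_2: (e -> ((e -> ((not e) and (not h))) and ((not e) -> (not h)))) and ((not e) -> (not h))
  WP_3: (e -> ((e -> ((e -> ((not e) and (not h))) and ((not e) -> (not h)))) and ((not e) -> (not h)))) and ((not e) -> (not h))
So before the loop: (e -> ((e -> ((e -> ((not e) and (not h))) and ((not e) -> (not h)))) and ((not e) -> (not h)))) and ((not e) -> (not h))
Before skip: (e -> ((e -> ((e -> ((not e) and (not h))) and ((not e) -> (not h)))) and ((not e) -> (not h)))) and ((not e) -> (not h))
Before h := p or e: (e -> ((e -> ((e -> ((not e) and (not (p or e)))) and ((not e) -> (not (p or e))))) and ((not e) -> (not (p or e))))) and ((not e) -> (not (p or e)))
Answer: WP = (e -> ((e -> ((e -> ((not e) and (not (p or e)))) and ((not e) -> (not (p or e))))) and ((not e) -> (not (p or e))))) and ((not e) -> (not (p or e)))


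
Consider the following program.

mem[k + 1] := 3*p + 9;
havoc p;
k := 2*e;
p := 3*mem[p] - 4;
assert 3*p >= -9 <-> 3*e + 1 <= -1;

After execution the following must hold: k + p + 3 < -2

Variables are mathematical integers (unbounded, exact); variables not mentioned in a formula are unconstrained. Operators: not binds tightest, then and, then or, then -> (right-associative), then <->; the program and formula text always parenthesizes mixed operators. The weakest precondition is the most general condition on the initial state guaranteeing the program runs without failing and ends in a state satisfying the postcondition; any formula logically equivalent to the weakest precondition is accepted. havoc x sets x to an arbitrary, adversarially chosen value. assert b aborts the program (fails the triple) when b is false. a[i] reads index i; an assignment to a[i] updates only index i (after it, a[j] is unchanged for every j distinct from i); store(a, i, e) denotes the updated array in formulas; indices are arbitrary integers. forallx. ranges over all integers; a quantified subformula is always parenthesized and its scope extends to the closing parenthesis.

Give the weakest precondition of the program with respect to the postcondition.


Working backward. After the program, the postcondition k + p + 3 < -2 must hold; in canonical form it is k + p < -5.
Before assert 3*p >= -9 <-> 3*e + 1 <= -1: (3*p >= -9 <-> 3*e <= -2) and k + p < -5
Before p := 3*mem[p] - 4: (9*mem[p] >= 3 <-> 3*e <= -2) and 3*mem[p] + k < -1
Before k := 2*e: (9*mem[p] >= 3 <-> 3*e <= -2) and 3*mem[p] + 2*e < -1
Before havoc p: forall p_1. ((9*mem[p_1] >= 3 <-> 3*e <= -2) and 3*mem[p_1] + 2*e < -1)
Before mem[k + 1] := 3*p + 9: forall p_1. ((9*store(mem, k + 1, 3*p + 9)[p_1] >= 3 <-> 3*e <= -2) and 3*store(mem, k + 1, 3*p + 9)[p_1] + 2*e < -1)
Answer: WP = forall p_1. ((9*store(mem, k + 1, 3*p + 9)[p_1] >= 3 <-> 3*e <= -2) and 3*store(mem, k + 1, 3*p + 9)[p_1] + 2*e < -1)


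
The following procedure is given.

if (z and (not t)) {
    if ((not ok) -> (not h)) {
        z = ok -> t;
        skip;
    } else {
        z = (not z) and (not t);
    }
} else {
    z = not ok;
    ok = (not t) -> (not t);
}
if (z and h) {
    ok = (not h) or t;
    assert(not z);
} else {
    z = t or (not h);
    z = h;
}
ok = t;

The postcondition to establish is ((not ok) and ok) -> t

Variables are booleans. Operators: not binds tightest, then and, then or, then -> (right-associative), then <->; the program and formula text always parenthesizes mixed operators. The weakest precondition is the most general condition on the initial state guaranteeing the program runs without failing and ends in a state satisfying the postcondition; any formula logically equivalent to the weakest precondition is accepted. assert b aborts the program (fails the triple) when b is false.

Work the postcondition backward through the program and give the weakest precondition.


Working backward. After the program, the postcondition ((not ok) and ok) -> t must hold; in canonical form it is true.
Before ok := t: true
Then branch requires not z; else branch requires true.
Before the if: (z and h) -> (not z)
Then branch requires (((not ok) -> (not h)) -> (((ok -> t) and h) -> (not (ok -> t)))) and ((not ((not ok) -> (not h))) -> (((not z) and (not t) and h) -> (not ((not z) and (not t))))); else branch requires ((not ok) and h) -> ok.
Before the if: ((z and (not t)) -> ((((not ok) -> (not h)) -> (((ok -> t) and h) -> (not (ok -> t)))) and ((not ((not ok) -> (not h))) -> (((not z) and (not t) and h) -> (not ((not z) and (not t))))))) and ((not (z and (not t))) -> (((not ok) and h) -> ok))
Answer: WP = ((z and (not t)) -> ((((not ok) -> (not h)) -> (((ok -> t) and h) -> (not (ok -> t)))) and ((not ((not ok) -> (not h))) -> (((not z) and (not t) and h) -> (not ((not z) and (not t))))))) and ((not (z and (not t))) -> (((not ok) and h) -> ok))


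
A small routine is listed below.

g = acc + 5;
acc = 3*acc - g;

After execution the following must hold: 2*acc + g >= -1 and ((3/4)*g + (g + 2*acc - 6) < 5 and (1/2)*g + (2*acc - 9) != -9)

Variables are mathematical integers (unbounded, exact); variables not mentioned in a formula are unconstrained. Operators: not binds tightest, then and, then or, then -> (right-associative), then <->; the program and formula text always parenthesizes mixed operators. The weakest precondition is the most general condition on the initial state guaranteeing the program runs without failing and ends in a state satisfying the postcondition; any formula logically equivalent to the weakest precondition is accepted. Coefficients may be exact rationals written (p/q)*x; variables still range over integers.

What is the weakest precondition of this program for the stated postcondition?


Working backward. After the program, the postcondition 2*acc + g >= -1 and ((3/4)*g + (g + 2*acc - 6) < 5 and (1/2)*g + (2*acc - 9) != -9) must hold; in canonical form it is 2*acc + g >= -1 and 2*acc + (7/4)*g < 11 and 2*acc + (1/2)*g != 0.
Before acc := 3*acc - g: 6*acc >= g - 1 and 6*acc < (1/4)*g + 11 and 6*acc != (3/2)*g
Before g := acc + 5: 5*acc >= 4 and (23/4)*acc < 49/4 and (9/2)*acc != 15/2
Answer: WP = 5*acc >= 4 and (23/4)*acc < 49/4 and (9/2)*acc != 15/2


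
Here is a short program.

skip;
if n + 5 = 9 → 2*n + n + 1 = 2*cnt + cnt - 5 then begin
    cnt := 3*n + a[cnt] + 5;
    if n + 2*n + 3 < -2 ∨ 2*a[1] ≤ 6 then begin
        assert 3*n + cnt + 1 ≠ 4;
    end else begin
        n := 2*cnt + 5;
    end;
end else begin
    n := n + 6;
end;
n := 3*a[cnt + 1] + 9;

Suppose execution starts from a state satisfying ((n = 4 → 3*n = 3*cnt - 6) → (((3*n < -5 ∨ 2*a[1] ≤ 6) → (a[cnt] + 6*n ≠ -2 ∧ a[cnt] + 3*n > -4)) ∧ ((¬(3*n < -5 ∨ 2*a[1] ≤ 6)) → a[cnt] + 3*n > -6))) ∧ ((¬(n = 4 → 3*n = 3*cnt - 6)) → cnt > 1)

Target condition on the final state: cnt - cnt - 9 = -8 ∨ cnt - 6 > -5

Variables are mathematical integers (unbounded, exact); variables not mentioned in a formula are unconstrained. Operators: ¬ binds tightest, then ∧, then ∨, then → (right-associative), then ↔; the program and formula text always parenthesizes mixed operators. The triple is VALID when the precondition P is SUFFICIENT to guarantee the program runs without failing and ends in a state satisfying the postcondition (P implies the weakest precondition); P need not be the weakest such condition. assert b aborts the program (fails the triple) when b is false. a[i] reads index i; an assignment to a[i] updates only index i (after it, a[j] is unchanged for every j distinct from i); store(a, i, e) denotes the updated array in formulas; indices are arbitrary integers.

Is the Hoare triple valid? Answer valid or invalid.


Working backward. After the program, the postcondition cnt - cnt - 9 = -8 ∨ cnt - 6 > -5 must hold; in canonical form it is cnt > 1.
Before n := 3*a[cnt + 1] + 9: cnt > 1
Then branch requires ((3*n < -5 ∨ 2*a[1] ≤ 6) → (a[cnt] + 6*n ≠ -2 ∧ a[cnt] + 3*n > -4)) ∧ ((¬(3*n < -5 ∨ 2*a[1] ≤ 6)) → a[cnt] + 3*n > -4); else branch requires cnt > 1.
Before the if: ((n = 4 → 3*n = 3*cnt - 6) → (((3*n < -5 ∨ 2*a[1] ≤ 6) → (a[cnt] + 6*n ≠ -2 ∧ a[cnt] + 3*n > -4)) ∧ ((¬(3*n < -5 ∨ 2*a[1] ≤ 6)) → a[cnt] + 3*n > -4))) ∧ ((¬(n = 4 → 3*n = 3*cnt - 6)) → cnt > 1)
Before skip: ((n = 4 → 3*n = 3*cnt - 6) → (((3*n < -5 ∨ 2*a[1] ≤ 6) → (a[cnt] + 6*n ≠ -2 ∧ a[cnt] + 3*n > -4)) ∧ ((¬(3*n < -5 ∨ 2*a[1] ≤ 6)) → a[cnt] + 3*n > -4))) ∧ ((¬(n = 4 → 3*n = 3*cnt - 6)) → cnt > 1)
The weakest precondition is ((n = 4 → 3*n = 3*cnt - 6) → (((3*n < -5 ∨ 2*a[1] ≤ 6) → (a[cnt] + 6*n ≠ -2 ∧ a[cnt] + 3*n > -4)) ∧ ((¬(3*n < -5 ∨ 2*a[1] ≤ 6)) → a[cnt] + 3*n > -4))) ∧ ((¬(n = 4 → 3*n = 3*cnt - 6)) → cnt > 1).
Check whether ((n = 4 → 3*n = 3*cnt - 6) → (((3*n < -5 ∨ 2*a[1] ≤ 6) → (a[cnt] + 6*n ≠ -2 ∧ a[cnt] + 3*n > -4)) ∧ ((¬(3*n < -5 ∨ 2*a[1] ≤ 6)) → a[cnt] + 3*n > -6))) ∧ ((¬(n = 4 → 3*n = 3*cnt - 6)) → cnt > 1) implies it.
Countermodel: at the initial state a = {[0] = -19, [1] = 4, elsewhere 4}, cnt = 0, n = 5, the precondition holds but the weakest precondition fails.
Answer: invalid


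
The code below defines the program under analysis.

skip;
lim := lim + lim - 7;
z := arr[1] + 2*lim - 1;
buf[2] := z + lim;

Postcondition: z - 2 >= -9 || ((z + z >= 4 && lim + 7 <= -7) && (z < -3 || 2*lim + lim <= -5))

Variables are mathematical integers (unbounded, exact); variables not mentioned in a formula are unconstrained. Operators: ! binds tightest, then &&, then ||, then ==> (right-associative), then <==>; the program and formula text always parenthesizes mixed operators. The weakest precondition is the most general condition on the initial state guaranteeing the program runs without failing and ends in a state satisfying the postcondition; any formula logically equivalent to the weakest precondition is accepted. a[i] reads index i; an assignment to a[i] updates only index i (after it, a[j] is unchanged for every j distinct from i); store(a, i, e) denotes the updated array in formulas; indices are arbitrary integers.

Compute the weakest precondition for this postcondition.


Working backward. After the program, the postcondition z - 2 >= -9 || ((z + z >= 4 && lim + 7 <= -7) && (z < -3 || 2*lim + lim <= -5)) must hold; in canonical form it is z >= -7 || (2*z >= 4 && lim <= -14 && (z < -3 || 3*lim <= -5)).
Before buf[2] := z + lim: z >= -7 || (2*z >= 4 && lim <= -14 && (z < -3 || 3*lim <= -5))
Before z := arr[1] + 2*lim - 1: arr[1] + 2*lim >= -6 || (2*arr[1] + 4*lim >= 6 && lim <= -14 && (arr[1] + 2*lim < -2 || 3*lim <= -5))
Before lim := lim + lim - 7: arr[1] + 4*lim >= 8 || (2*arr[1] + 8*lim >= 34 && 2*lim <= -7 && (arr[1] + 4*lim < 12 || 6*lim <= 16))
Before skip: arr[1] + 4*lim >= 8 || (2*arr[1] + 8*lim >= 34 && 2*lim <= -7 && (arr[1] + 4*lim < 12 || 6*lim <= 16))
Answer: WP = arr[1] + 4*lim >= 8 || (2*arr[1] + 8*lim >= 34 && 2*lim <= -7 && (arr[1] + 4*lim < 12 || 6*lim <= 16))


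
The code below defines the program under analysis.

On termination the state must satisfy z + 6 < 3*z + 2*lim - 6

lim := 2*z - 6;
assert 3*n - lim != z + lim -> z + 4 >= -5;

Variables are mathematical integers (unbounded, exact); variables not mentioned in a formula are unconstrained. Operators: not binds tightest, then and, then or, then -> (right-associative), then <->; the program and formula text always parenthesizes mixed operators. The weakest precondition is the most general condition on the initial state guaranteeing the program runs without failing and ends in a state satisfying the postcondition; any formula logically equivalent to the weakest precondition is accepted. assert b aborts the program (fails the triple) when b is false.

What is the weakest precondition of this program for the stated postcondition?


Working backward. After the program, the postcondition z + 6 < 3*z + 2*lim - 6 must hold; in canonical form it is 2*lim + 2*z > 12.
Before assert 3*n - lim != z + lim -> z + 4 >= -5: (3*n != 2*lim + z -> z >= -9) and 2*lim + 2*z > 12
Before lim := 2*z - 6: (3*n != 5*z - 12 -> z >= -9) and 6*z > 24
Answer: WP = (3*n != 5*z - 12 -> z >= -9) and 6*z > 24


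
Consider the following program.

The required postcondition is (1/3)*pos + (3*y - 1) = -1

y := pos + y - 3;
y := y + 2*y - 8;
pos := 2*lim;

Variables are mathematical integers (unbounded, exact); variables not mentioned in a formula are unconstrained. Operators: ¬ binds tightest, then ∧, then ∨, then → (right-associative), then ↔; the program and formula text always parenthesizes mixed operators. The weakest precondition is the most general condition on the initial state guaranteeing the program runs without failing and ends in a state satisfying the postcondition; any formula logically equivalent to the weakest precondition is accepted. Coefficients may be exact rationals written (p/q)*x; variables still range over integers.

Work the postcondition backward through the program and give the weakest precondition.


Working backward. After the program, the postcondition (1/3)*pos + (3*y - 1) = -1 must hold; in canonical form it is (1/3)*pos + 3*y = 0.
Before pos := 2*lim: (2/3)*lim + 3*y = 0
Before y := y + 2*y - 8: (2/3)*lim + 9*y = 24
Before y := pos + y - 3: (2/3)*lim + 9*pos + 9*y = 51
Answer: WP = (2/3)*lim + 9*pos + 9*y = 51


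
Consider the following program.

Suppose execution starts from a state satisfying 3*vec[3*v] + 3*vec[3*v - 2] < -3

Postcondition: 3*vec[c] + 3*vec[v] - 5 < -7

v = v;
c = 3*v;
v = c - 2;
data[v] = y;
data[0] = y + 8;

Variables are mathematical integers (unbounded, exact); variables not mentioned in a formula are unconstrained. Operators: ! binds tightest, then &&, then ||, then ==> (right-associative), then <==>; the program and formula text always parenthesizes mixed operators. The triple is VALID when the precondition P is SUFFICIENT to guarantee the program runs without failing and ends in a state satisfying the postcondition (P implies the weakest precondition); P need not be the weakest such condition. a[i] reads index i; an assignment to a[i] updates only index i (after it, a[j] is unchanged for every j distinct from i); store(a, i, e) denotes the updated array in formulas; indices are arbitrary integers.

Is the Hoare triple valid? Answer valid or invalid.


Working backward. After the program, the postcondition 3*vec[c] + 3*vec[v] - 5 < -7 must hold; in canonical form it is 3*vec[c] + 3*vec[v] < -2.
Before data[0] := y + 8: 3*vec[c] + 3*vec[v] < -2
Before data[v] := y: 3*vec[c] + 3*vec[v] < -2
Before v := c - 2: 3*vec[c - 2] + 3*vec[c] < -2
Before c := 3*v: 3*vec[3*v] + 3*vec[3*v - 2] < -2
Before v := v: 3*vec[3*v] + 3*vec[3*v - 2] < -2
The weakest precondition is 3*vec[3*v] + 3*vec[3*v - 2] < -2.
Check whether 3*vec[3*v] + 3*vec[3*v - 2] < -3 implies it.
Every state satisfying the precondition satisfies the weakest precondition: the implication holds.
Answer: valid


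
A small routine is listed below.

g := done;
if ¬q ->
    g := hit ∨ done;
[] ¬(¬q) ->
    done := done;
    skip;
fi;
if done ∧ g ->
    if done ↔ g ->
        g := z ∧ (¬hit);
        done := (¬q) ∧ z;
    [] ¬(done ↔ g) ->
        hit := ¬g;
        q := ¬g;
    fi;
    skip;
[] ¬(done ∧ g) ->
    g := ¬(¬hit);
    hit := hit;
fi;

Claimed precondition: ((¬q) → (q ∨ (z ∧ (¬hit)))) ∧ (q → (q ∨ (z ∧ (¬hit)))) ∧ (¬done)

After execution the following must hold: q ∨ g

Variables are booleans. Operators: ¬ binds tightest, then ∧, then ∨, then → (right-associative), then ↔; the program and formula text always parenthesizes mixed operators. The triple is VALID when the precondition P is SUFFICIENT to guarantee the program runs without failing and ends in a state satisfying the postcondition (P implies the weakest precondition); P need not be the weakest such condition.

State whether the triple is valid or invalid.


Working backward. After the program, q ∨ g must hold.
Then branch requires (done ↔ g) → (q ∨ (z ∧ (¬hit))); else branch requires q ∨ hit.
Before the if: ((done ∧ g) → ((done ↔ g) → (q ∨ (z ∧ (¬hit))))) ∧ ((¬(done ∧ g)) → (q ∨ hit))
Then branch requires ((done ∧ (hit ∨ done)) → ((done ↔ (hit ∨ done)) → (q ∨ (z ∧ (¬hit))))) ∧ ((¬(done ∧ (hit ∨ done))) → (q ∨ hit)); else branch requires ((done ∧ g) → ((done ↔ g) → (q ∨ (z ∧ (¬hit))))) ∧ ((¬(done ∧ g)) → (q ∨ hit)).
Before the if: ((¬q) → (((done ∧ (hit ∨ done)) → ((done ↔ (hit ∨ done)) → (q ∨ (z ∧ (¬hit))))) ∧ ((¬(done ∧ (hit ∨ done))) → (q ∨ hit)))) ∧ (q → (((done ∧ g) → ((done ↔ g) → (q ∨ (z ∧ (¬hit))))) ∧ ((¬(done ∧ g)) → (q ∨ hit))))
Before g := done: ((¬q) → (((done ∧ (hit ∨ done)) → ((done ↔ (hit ∨ done)) → (q ∨ (z ∧ (¬hit))))) ∧ ((¬(done ∧ (hit ∨ done))) → (q ∨ hit)))) ∧ (q → ((done → (q ∨ (z ∧ (¬hit)))) ∧ ((¬done) → (q ∨ hit))))
The weakest precondition is ((¬q) → (((done ∧ (hit ∨ done)) → ((done ↔ (hit ∨ done)) → (q ∨ (z ∧ (¬hit))))) ∧ ((¬(done ∧ (hit ∨ done))) → (q ∨ hit)))) ∧ (q → ((done → (q ∨ (z ∧ (¬hit)))) ∧ ((¬done) → (q ∨ hit)))).
Check whether ((¬q) → (q ∨ (z ∧ (¬hit)))) ∧ (q → (q ∨ (z ∧ (¬hit)))) ∧ (¬done) implies it.
Countermodel: at the initial state done = false, hit = false, q = false, z = true, the precondition holds but the weakest precondition fails.
Answer: invalid


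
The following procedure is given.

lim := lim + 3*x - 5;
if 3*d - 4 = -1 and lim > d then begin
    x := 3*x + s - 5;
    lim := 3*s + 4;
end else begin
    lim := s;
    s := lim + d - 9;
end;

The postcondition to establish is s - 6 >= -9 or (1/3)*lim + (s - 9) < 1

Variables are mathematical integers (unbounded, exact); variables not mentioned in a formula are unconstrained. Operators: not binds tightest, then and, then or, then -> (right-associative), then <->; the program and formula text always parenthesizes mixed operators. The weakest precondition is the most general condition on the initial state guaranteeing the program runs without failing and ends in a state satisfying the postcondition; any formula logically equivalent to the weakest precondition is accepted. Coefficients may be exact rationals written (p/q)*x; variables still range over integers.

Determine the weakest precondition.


Working backward. After the program, the postcondition s - 6 >= -9 or (1/3)*lim + (s - 9) < 1 must hold; in canonical form it is s >= -3 or (1/3)*lim + s < 10.
Then branch requires s >= -3 or 2*s < 26/3; else branch requires d + s >= 6 or d + (4/3)*s < 19.
Before the if: ((3*d = 3 and lim > d) -> (s >= -3 or 2*s < 26/3)) and ((not (3*d = 3 and lim > d)) -> (d + s >= 6 or d + (4/3)*s < 19))
Before lim := lim + 3*x - 5: ((3*d = 3 and lim + 3*x > d + 5) -> (s >= -3 or 2*s < 26/3)) and ((not (3*d = 3 and lim + 3*x > d + 5)) -> (d + s >= 6 or d + (4/3)*s < 19))
Answer: WP = ((3*d = 3 and lim + 3*x > d + 5) -> (s >= -3 or 2*s < 26/3)) and ((not (3*d = 3 and lim + 3*x > d + 5)) -> (d + s >= 6 or d + (4/3)*s < 19))


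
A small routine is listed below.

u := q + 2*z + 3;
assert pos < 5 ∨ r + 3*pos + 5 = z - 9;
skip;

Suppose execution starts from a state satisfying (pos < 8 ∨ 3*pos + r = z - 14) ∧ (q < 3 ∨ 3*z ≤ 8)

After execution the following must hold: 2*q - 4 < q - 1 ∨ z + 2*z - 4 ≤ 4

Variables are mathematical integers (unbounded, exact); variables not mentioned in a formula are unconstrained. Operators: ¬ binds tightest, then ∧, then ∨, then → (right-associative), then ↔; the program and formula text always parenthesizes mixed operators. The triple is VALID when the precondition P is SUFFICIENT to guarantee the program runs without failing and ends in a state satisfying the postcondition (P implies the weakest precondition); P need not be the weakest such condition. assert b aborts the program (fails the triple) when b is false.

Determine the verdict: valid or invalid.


Working backward. After the program, the postcondition 2*q - 4 < q - 1 ∨ z + 2*z - 4 ≤ 4 must hold; in canonical form it is q < 3 ∨ 3*z ≤ 8.
Before skip: q < 3 ∨ 3*z ≤ 8
Before assert pos < 5 ∨ r + 3*pos + 5 = z - 9: (pos < 5 ∨ 3*pos + r = z - 14) ∧ (q < 3 ∨ 3*z ≤ 8)
Before u := q + 2*z + 3: (pos < 5 ∨ 3*pos + r = z - 14) ∧ (q < 3 ∨ 3*z ≤ 8)
The weakest precondition is (pos < 5 ∨ 3*pos + r = z - 14) ∧ (q < 3 ∨ 3*z ≤ 8).
Check whether (pos < 8 ∨ 3*pos + r = z - 14) ∧ (q < 3 ∨ 3*z ≤ 8) implies it.
Countermodel: at the initial state pos = 5, q = 2, r = -25, z = 3, the precondition holds but the weakest precondition fails.
Answer: invalid


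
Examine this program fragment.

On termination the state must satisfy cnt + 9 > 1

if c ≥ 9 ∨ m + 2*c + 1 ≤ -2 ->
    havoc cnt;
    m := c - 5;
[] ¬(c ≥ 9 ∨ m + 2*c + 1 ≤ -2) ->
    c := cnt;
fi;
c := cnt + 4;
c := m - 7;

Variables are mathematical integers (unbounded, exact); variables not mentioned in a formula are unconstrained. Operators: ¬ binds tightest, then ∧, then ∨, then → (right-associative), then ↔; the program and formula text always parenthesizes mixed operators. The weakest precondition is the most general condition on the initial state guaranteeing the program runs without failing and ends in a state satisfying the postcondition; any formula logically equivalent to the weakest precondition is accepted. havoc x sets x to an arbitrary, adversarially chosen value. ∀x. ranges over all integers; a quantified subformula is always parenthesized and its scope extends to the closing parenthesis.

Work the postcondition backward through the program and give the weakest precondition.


Working backward. After the program, the postcondition cnt + 9 > 1 must hold; in canonical form it is cnt > -8.
Before c := m - 7: cnt > -8
Before c := cnt + 4: cnt > -8
Then branch requires ∀cnt_1. cnt_1 > -8; else branch requires cnt > -8.
Before the if: ((c ≥ 9 ∨ 2*c + m ≤ -3) → (∀cnt_1. cnt_1 > -8)) ∧ ((¬(c ≥ 9 ∨ 2*c + m ≤ -3)) → cnt > -8)
Answer: WP = ((c ≥ 9 ∨ 2*c + m ≤ -3) → (∀cnt_1. cnt_1 > -8)) ∧ ((¬(c ≥ 9 ∨ 2*c + m ≤ -3)) → cnt > -8)


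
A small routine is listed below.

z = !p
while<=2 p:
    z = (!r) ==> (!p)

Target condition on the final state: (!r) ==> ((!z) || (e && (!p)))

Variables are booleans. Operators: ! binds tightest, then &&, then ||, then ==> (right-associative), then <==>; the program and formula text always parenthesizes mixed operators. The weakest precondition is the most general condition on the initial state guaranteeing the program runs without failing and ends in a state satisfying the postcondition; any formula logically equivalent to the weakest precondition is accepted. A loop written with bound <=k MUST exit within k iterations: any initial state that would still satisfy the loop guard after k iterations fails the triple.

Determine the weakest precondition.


Working backward. After the program, (!r) ==> ((!z) || (e && (!p))) must hold.
Before the loop (bound <=2), unroll the exhaustion recursion (WP_0 = exit-now case; WP_j = one more guarded iteration, up to j = 2):
  WP_0: (!p) && ((!r) ==> ((!z) || (e && (!p))))
  WP_1: (p ==> ((!p) && ((!r) ==> ((!((!r) ==> (!p))) || (e && (!p)))))) && ((!p) ==> ((!r) ==> ((!z) || (e && (!p)))))
  WP_2: (p ==> ((p ==> ((!p) && ((!r) ==> ((!((!r) ==> (!p))) || (e && (!p)))))) && ((!p) ==> ((!r) ==> ((!((!r) ==> (!p))) || (e && (!p))))))) && ((!p) ==> ((!r) ==> ((!z) || (e && (!p)))))
So before the loop: (p ==> ((p ==> ((!p) && ((!r) ==> ((!((!r) ==> (!p))) || (e && (!p)))))) && ((!p) ==> ((!r) ==> ((!((!r) ==> (!p))) || (e && (!p))))))) && ((!p) ==> ((!r) ==> ((!z) || (e && (!p)))))
Before z := !p: (p ==> ((p ==> ((!p) && ((!r) ==> ((!((!r) ==> (!p))) || (e && (!p)))))) && ((!p) ==> ((!r) ==> ((!((!r) ==> (!p))) || (e && (!p))))))) && ((!p) ==> ((!r) ==> (p || (e && (!p)))))
Answer: WP = (p ==> ((p ==> ((!p) && ((!r) ==> ((!((!r) ==> (!p))) || (e && (!p)))))) && ((!p) ==> ((!r) ==> ((!((!r) ==> (!p))) || (e && (!p))))))) && ((!p) ==> ((!r) ==> (p || (e && (!p)))))


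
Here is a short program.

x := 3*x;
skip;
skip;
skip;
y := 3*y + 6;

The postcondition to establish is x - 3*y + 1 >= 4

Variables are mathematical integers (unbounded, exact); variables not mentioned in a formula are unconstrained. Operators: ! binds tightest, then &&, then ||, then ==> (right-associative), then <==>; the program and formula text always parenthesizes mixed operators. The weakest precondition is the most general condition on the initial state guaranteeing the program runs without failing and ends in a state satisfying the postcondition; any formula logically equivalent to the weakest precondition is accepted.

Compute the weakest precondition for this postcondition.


Working backward. After the program, the postcondition x - 3*y + 1 >= 4 must hold; in canonical form it is x >= 3*y + 3.
Before y := 3*y + 6: x >= 9*y + 21
Before skip: x >= 9*y + 21
Before skip: x >= 9*y + 21
Before skip: x >= 9*y + 21
Before x := 3*x: 3*x >= 9*y + 21
Answer: WP = 3*x >= 9*y + 21


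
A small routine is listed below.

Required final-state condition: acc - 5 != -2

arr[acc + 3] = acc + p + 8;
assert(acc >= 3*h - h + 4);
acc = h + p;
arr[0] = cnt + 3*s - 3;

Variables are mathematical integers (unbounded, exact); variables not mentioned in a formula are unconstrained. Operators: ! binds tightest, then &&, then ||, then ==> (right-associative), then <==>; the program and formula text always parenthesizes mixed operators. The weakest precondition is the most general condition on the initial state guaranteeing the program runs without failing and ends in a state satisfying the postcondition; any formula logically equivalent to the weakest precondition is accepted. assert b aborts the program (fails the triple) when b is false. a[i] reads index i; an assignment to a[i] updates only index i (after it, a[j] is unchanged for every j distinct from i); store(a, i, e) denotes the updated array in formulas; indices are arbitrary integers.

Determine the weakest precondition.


Working backward. After the program, the postcondition acc - 5 != -2 must hold; in canonical form it is acc != 3.
Before arr[0] := cnt + 3*s - 3: acc != 3
Before acc := h + p: h + p != 3
Before assert acc >= 3*h - h + 4: acc >= 2*h + 4 && h + p != 3
Before arr[acc + 3] := acc + p + 8: acc >= 2*h + 4 && h + p != 3
Answer: WP = acc >= 2*h + 4 && h + p != 3


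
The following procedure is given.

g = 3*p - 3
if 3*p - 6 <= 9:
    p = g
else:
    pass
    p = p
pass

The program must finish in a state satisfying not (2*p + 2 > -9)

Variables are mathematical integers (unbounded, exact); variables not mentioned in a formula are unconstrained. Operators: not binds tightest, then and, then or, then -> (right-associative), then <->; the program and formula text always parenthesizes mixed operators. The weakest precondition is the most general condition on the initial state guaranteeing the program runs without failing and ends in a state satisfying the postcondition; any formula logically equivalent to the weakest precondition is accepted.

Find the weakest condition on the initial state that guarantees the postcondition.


Working backward. After the program, the postcondition not (2*p + 2 > -9) must hold; in canonical form it is not (2*p > -11).
Before skip: not (2*p > -11)
Then branch requires not (2*g > -11); else branch requires not (2*p > -11).
Before the if: (3*p <= 15 -> (not (2*g > -11))) and ((not (3*p <= 15)) -> (not (2*p > -11)))
Before g := 3*p - 3: (3*p <= 15 -> (not (6*p > -5))) and ((not (3*p <= 15)) -> (not (2*p > -11)))
Answer: WP = (3*p <= 15 -> (not (6*p > -5))) and ((not (3*p <= 15)) -> (not (2*p > -11)))


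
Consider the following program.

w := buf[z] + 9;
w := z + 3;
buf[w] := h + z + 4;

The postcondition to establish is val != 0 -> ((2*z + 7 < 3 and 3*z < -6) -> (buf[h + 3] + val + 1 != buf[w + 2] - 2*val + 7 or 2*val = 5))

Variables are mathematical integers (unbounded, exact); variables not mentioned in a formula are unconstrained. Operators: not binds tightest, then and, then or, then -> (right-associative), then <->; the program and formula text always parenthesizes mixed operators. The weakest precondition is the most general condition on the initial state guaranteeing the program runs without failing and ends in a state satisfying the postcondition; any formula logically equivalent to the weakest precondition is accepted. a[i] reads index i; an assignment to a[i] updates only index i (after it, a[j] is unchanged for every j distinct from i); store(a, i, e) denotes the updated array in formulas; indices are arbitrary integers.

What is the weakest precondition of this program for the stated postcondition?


Working backward. After the program, the postcondition val != 0 -> ((2*z + 7 < 3 and 3*z < -6) -> (buf[h + 3] + val + 1 != buf[w + 2] - 2*val + 7 or 2*val = 5)) must hold; in canonical form it is val != 0 -> ((2*z < -4 and 3*z < -6) -> (buf[h + 3] + 3*val != buf[w + 2] + 6 or 2*val = 5)).
Before buf[w] := h + z + 4: val != 0 -> ((2*z < -4 and 3*z < -6) -> (store(buf, w, h + z + 4)[h + 3] + 3*val != store(buf, w, h + z + 4)[w + 2] + 6 or 2*val = 5))
Before w := z + 3: val != 0 -> ((2*z < -4 and 3*z < -6) -> (store(buf, z + 3, h + z + 4)[h + 3] + 3*val != store(buf, z + 3, h + z + 4)[z + 5] + 6 or 2*val = 5))
Before w := buf[z] + 9: val != 0 -> ((2*z < -4 and 3*z < -6) -> (store(buf, z + 3, h + z + 4)[h + 3] + 3*val != store(buf, z + 3, h + z + 4)[z + 5] + 6 or 2*val = 5))
Answer: WP = val != 0 -> ((2*z < -4 and 3*z < -6) -> (store(buf, z + 3, h + z + 4)[h + 3] + 3*val != store(buf, z + 3, h + z + 4)[z + 5] + 6 or 2*val = 5))


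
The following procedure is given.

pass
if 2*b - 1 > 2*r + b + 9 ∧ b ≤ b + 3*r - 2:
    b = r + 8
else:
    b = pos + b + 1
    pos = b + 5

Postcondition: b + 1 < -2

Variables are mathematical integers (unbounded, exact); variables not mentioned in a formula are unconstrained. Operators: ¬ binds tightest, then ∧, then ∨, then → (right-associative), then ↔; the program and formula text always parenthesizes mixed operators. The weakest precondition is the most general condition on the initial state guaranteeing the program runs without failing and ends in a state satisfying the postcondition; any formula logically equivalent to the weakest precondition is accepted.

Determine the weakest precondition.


Working backward. After the program, the postcondition b + 1 < -2 must hold; in canonical form it is b < -3.
Then branch requires r < -11; else branch requires b + pos < -4.
Before the if: ((b > 2*r + 10 ∧ 3*r ≥ 2) → r < -11) ∧ ((¬(b > 2*r + 10 ∧ 3*r ≥ 2)) → b + pos < -4)
Before skip: ((b > 2*r + 10 ∧ 3*r ≥ 2) → r < -11) ∧ ((¬(b > 2*r + 10 ∧ 3*r ≥ 2)) → b + pos < -4)
Answer: WP = ((b > 2*r + 10 ∧ 3*r ≥ 2) → r < -11) ∧ ((¬(b > 2*r + 10 ∧ 3*r ≥ 2)) → b + pos < -4)


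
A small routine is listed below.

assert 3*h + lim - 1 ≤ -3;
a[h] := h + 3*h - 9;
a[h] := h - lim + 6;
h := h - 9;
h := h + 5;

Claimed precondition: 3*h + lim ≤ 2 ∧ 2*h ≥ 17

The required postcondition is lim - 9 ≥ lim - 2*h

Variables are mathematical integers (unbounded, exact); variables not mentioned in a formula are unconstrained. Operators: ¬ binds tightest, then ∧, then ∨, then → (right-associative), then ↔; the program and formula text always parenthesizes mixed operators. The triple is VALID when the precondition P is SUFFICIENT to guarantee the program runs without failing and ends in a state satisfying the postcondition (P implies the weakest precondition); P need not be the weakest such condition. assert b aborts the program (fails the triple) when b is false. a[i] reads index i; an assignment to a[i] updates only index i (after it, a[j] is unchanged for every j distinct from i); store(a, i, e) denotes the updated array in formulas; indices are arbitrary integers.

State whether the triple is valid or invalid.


Working backward. After the program, the postcondition lim - 9 ≥ lim - 2*h must hold; in canonical form it is 2*h ≥ 9.
Before h := h + 5: 2*h ≥ -1
Before h := h - 9: 2*h ≥ 17
Before a[h] := h - lim + 6: 2*h ≥ 17
Before a[h] := h + 3*h - 9: 2*h ≥ 17
Before assert 3*h + lim - 1 ≤ -3: 3*h + lim ≤ -2 ∧ 2*h ≥ 17
The weakest precondition is 3*h + lim ≤ -2 ∧ 2*h ≥ 17.
Check whether 3*h + lim ≤ 2 ∧ 2*h ≥ 17 implies it.
Countermodel: at the initial state h = 9, lim = -28, the precondition holds but the weakest precondition fails.
Answer: invalid


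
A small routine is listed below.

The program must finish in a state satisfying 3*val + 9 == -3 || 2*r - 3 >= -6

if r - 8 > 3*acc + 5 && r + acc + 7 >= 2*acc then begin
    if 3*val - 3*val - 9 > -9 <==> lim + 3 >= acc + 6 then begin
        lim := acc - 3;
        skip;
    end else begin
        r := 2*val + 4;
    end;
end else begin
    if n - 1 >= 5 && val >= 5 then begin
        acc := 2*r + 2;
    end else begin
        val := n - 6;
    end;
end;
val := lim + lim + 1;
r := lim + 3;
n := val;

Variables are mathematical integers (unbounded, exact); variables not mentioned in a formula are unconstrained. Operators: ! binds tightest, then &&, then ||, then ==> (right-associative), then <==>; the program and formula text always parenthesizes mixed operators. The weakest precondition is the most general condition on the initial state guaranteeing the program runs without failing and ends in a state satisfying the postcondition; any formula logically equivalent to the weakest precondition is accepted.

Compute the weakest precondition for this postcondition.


Working backward. After the program, the postcondition 3*val + 9 == -3 || 2*r - 3 >= -6 must hold; in canonical form it is 3*val == -12 || 2*r >= -3.
Before n := val: 3*val == -12 || 2*r >= -3
Before r := lim + 3: 3*val == -12 || 2*lim >= -9
Before val := lim + lim + 1: 6*lim == -15 || 2*lim >= -9
Then branch requires ((!(lim >= acc + 3)) ==> (6*acc == 3 || 2*acc >= -3)) && (lim >= acc + 3 ==> (6*lim == -15 || 2*lim >= -9)); else branch requires ((n >= 6 && val >= 5) ==> (6*lim == -15 || 2*lim >= -9)) && ((!(n >= 6 && val >= 5)) ==> (6*lim == -15 || 2*lim >= -9)).
Before the if: ((r > 3*acc + 13 && r >= acc - 7) ==> (((!(lim >= acc + 3)) ==> (6*acc == 3 || 2*acc >= -3)) && (lim >= acc + 3 ==> (6*lim == -15 || 2*lim >= -9)))) && ((!(r > 3*acc + 13 && r >= acc - 7)) ==> (((n >= 6 && val >= 5) ==> (6*lim == -15 || 2*lim >= -9)) && ((!(n >= 6 && val >= 5)) ==> (6*lim == -15 || 2*lim >= -9))))
Answer: WP = ((r > 3*acc + 13 && r >= acc - 7) ==> (((!(lim >= acc + 3)) ==> (6*acc == 3 || 2*acc >= -3)) && (lim >= acc + 3 ==> (6*lim == -15 || 2*lim >= -9)))) && ((!(r > 3*acc + 13 && r >= acc - 7)) ==> (((n >= 6 && val >= 5) ==> (6*lim == -15 || 2*lim >= -9)) && ((!(n >= 6 && val >= 5)) ==> (6*lim == -15 || 2*lim >= -9))))


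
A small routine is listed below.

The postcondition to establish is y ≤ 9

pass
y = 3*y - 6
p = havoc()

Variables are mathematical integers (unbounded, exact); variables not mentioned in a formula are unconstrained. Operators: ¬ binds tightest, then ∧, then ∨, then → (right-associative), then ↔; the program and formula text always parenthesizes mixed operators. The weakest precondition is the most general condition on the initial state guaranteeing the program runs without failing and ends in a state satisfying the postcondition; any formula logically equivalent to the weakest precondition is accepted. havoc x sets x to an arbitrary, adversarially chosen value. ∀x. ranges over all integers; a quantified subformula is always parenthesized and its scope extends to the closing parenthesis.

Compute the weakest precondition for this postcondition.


Working backward. After the program, y ≤ 9 must hold.
Before havoc p: y ≤ 9
Before y := 3*y - 6: 3*y ≤ 15
Before skip: 3*y ≤ 15
Answer: WP = 3*y ≤ 15


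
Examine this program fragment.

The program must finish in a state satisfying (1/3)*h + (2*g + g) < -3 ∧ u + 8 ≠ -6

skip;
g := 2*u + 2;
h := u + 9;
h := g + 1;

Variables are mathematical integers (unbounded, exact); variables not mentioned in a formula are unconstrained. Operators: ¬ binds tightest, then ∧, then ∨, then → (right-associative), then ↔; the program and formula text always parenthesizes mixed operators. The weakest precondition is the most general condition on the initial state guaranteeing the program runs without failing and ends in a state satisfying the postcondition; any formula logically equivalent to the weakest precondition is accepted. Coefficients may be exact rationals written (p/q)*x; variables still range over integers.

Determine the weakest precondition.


Working backward. After the program, the postcondition (1/3)*h + (2*g + g) < -3 ∧ u + 8 ≠ -6 must hold; in canonical form it is 3*g + (1/3)*h < -3 ∧ u ≠ -14.
Before h := g + 1: (10/3)*g < -10/3 ∧ u ≠ -14
Before h := u + 9: (10/3)*g < -10/3 ∧ u ≠ -14
Before g := 2*u + 2: (20/3)*u < -10 ∧ u ≠ -14
Before skip: (20/3)*u < -10 ∧ u ≠ -14
Answer: WP = (20/3)*u < -10 ∧ u ≠ -14


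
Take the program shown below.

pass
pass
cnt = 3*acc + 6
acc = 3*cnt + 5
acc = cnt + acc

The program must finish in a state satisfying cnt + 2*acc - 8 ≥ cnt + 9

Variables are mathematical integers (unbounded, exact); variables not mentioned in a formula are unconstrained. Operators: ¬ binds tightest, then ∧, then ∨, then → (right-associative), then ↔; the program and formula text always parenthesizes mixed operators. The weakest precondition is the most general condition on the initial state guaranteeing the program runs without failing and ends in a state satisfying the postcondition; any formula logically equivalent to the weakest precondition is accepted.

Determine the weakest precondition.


Working backward. After the program, the postcondition cnt + 2*acc - 8 ≥ cnt + 9 must hold; in canonical form it is 2*acc ≥ 17.
Before acc := cnt + acc: 2*acc + 2*cnt ≥ 17
Before acc := 3*cnt + 5: 8*cnt ≥ 7
Before cnt := 3*acc + 6: 24*acc ≥ -41
Before skip: 24*acc ≥ -41
Before skip: 24*acc ≥ -41
Answer: WP = 24*acc ≥ -41
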